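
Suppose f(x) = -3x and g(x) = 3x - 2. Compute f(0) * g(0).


f(0) = 0
g(0) = -2
Product = 0

0


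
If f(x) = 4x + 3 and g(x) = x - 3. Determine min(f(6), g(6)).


f(6) = 27
g(6) = 3
min = 3

3


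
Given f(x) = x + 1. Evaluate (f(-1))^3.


f(-1) = 0
(0)^3 = 0

0


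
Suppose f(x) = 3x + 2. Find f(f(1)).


f(1) = 5
f(5) = 17

17


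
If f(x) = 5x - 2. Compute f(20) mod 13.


f(20) = 98
98 mod 13 = 7

7


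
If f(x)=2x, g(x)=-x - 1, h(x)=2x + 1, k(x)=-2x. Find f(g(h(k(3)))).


k(3) = -6
h(-6) = -11
g(-11) = 10
f(10) = 20

20


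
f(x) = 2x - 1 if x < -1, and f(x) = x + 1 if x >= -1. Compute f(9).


9 satisfies x >= -1
f(9) = 10

10


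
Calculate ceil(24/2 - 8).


24/2 = 12
12 - 8 = 4
ceil(4) = 4

4


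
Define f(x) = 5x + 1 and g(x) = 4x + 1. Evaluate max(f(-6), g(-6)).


-23


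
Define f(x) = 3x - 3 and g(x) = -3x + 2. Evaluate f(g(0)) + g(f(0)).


f(g(0)) = 3
g(f(0)) = 11
Sum = 14

14


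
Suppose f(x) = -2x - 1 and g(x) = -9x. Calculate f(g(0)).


g(0) = 0
f(0) = -1

-1


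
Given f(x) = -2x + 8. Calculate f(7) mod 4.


f(7) = -6
-6 mod 4 = 2

2


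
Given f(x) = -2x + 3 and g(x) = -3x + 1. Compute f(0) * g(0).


f(0) = 3
g(0) = 1
Product = 3

3


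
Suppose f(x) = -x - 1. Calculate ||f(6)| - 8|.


f(6) = -7
|-7| = 7
|7 - 8| = 1

1


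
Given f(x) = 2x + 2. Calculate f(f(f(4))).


f(4) = 10
f(10) = 22
f(22) = 46

46


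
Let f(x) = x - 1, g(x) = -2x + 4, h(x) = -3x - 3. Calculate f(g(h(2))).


h(2) = -9
g(-9) = 22
f(22) = 21

21


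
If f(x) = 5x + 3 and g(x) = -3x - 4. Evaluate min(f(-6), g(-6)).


-27


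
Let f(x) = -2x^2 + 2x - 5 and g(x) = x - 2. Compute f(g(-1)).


g(-1) = -3
f(-3) = (-2)*(-3)^2 + 2*(-3) - 5 = -29

-29


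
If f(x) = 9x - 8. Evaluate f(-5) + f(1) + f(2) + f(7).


13


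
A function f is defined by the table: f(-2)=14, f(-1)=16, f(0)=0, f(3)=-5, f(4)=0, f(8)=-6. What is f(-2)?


Reading from the table at x = -2

14


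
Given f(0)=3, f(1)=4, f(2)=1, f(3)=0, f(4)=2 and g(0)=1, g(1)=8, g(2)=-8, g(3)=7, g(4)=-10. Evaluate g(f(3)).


f(3) = 0
g(0) = 1

1


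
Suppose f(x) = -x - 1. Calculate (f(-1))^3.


f(-1) = 0
(0)^3 = 0

0


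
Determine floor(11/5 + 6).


11/5 = 2.2
2.2 + 6 = 8.2
floor(8.2) = 8

8


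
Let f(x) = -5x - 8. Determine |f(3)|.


f(3) = -23
|-23| = 23

23


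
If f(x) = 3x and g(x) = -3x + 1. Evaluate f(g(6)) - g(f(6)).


f(g(6)) = -51
g(f(6)) = -53
Difference = 2

2


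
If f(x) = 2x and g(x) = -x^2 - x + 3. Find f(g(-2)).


2


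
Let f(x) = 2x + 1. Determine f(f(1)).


f(1) = 3
f(3) = 7

7


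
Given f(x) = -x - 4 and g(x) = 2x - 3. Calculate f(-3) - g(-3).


8


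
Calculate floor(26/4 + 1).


26/4 = 6.5
6.5 + 1 = 7.5
floor(7.5) = 7

7


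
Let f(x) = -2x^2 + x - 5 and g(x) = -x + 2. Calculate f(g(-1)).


g(-1) = 3
f(3) = (-2)*(3)^2 + 1*(3) - 5 = -20

-20


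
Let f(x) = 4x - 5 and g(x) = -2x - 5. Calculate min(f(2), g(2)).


f(2) = 3
g(2) = -9
min = -9

-9


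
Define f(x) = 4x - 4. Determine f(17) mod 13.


f(17) = 64
64 mod 13 = 12

12


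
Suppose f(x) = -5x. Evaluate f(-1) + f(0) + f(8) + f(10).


-85


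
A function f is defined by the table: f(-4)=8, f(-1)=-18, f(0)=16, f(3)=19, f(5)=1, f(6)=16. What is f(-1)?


-18


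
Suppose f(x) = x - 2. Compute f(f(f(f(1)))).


f(1) = -1
f(-1) = -3
f(-3) = -5
f(-5) = -7

-7


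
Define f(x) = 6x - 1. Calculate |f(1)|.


f(1) = 5
|5| = 5

5


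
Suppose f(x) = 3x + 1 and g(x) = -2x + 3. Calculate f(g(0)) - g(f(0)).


f(g(0)) = 10
g(f(0)) = 1
Difference = 9

9


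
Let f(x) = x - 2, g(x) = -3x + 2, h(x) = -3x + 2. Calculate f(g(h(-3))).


h(-3) = 11
g(11) = -31
f(-31) = -33

-33


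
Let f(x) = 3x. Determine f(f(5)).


f(5) = 15
f(15) = 45

45


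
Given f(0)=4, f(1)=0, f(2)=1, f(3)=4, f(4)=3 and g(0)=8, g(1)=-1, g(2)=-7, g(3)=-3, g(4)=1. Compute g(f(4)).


f(4) = 3
g(3) = -3

-3


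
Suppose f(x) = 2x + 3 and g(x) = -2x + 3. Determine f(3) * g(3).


-27


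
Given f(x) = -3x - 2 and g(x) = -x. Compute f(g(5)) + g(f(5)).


f(g(5)) = 13
g(f(5)) = 17
Sum = 30

30


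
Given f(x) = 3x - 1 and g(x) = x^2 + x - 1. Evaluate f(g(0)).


g(0) = -1
f(-1) = -4

-4


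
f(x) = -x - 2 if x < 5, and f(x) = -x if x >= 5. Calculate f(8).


8 satisfies x >= 5
f(8) = -8

-8


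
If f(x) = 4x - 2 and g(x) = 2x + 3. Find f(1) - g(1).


f(1) = 2
g(1) = 5
Difference = -3

-3


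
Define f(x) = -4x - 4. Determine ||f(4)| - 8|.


f(4) = -20
|-20| = 20
|20 - 8| = 12

12


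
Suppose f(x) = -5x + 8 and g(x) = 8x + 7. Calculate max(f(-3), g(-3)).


f(-3) = 23
g(-3) = -17
max = 23

23


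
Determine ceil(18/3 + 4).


18/3 = 6
6 + 4 = 10
ceil(10) = 10

10


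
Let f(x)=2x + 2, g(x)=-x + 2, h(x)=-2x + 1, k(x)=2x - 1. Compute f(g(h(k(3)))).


k(3) = 5
h(5) = -9
g(-9) = 11
f(11) = 24

24


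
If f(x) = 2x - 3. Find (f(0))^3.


f(0) = -3
(-3)^3 = -27

-27


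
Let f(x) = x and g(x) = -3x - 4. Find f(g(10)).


g(10) = -34
f(-34) = -34

-34


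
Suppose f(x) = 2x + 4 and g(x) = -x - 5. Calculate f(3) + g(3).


f(3) = 10
g(3) = -8
Sum = 2

2


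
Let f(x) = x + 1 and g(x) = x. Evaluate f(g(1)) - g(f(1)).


f(g(1)) = 2
g(f(1)) = 2
Difference = 0

0


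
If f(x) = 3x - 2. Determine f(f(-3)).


f(-3) = -11
f(-11) = -35

-35


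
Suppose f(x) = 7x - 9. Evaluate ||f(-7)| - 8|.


50


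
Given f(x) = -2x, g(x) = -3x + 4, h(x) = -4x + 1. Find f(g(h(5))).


h(5) = -19
g(-19) = 61
f(61) = -122

-122


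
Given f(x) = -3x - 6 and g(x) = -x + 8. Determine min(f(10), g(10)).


f(10) = -36
g(10) = -2
min = -36

-36


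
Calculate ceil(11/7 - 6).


11/7 = 1.5714
1.5714 - 6 = -4.4286
ceil(-4.4286) = -4

-4


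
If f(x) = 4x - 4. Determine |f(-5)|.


f(-5) = -24
|-24| = 24

24


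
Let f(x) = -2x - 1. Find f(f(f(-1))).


f(-1) = 1
f(1) = -3
f(-3) = 5

5


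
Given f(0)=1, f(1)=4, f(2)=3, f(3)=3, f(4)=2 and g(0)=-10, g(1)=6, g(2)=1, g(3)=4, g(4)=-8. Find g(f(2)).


f(2) = 3
g(3) = 4

4


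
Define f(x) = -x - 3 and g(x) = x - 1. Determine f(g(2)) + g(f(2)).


f(g(2)) = -4
g(f(2)) = -6
Sum = -10

-10


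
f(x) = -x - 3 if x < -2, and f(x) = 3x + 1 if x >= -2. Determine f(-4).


-4 satisfies x < -2
f(-4) = 1

1


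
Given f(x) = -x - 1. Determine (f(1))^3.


-8


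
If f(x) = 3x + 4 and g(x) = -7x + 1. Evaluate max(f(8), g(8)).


28


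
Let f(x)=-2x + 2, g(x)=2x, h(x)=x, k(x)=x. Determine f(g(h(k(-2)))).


10


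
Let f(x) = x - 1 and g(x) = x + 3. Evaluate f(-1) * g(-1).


f(-1) = -2
g(-1) = 2
Product = -4

-4


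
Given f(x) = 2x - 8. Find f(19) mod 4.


f(19) = 30
30 mod 4 = 2

2


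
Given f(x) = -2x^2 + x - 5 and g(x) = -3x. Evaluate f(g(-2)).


g(-2) = 6
f(6) = (-2)*(6)^2 + 1*(6) - 5 = -71

-71


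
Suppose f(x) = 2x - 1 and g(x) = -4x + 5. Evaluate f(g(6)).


g(6) = -19
f(-19) = -39

-39


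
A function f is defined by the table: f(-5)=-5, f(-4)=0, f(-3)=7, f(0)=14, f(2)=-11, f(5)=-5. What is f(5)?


Reading from the table at x = 5

-5


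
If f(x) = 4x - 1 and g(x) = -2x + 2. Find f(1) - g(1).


f(1) = 3
g(1) = 0
Difference = 3

3


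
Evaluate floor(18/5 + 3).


18/5 = 3.6
3.6 + 3 = 6.6
floor(6.6) = 6

6


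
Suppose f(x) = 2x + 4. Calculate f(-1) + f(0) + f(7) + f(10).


f(-1) = 2
f(0) = 4
f(7) = 18
f(10) = 24
Sum = 48

48


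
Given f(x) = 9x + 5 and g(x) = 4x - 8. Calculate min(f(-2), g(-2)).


f(-2) = -13
g(-2) = -16
min = -16

-16


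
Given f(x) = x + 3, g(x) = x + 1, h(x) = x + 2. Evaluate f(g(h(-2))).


h(-2) = 0
g(0) = 1
f(1) = 4

4


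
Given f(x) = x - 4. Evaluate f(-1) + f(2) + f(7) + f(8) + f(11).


7


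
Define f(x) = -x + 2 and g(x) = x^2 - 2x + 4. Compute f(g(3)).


g(3) = 7
f(7) = -5

-5


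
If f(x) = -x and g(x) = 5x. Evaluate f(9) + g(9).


36


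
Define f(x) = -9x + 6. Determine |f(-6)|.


f(-6) = 60
|60| = 60

60


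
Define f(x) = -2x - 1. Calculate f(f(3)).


13


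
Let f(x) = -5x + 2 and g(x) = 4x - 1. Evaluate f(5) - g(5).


f(5) = -23
g(5) = 19
Difference = -42

-42


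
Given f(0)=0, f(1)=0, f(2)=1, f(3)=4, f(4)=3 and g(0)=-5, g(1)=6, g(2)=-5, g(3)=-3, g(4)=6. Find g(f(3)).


f(3) = 4
g(4) = 6

6


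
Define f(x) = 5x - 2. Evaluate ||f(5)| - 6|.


f(5) = 23
|23| = 23
|23 - 6| = 17

17


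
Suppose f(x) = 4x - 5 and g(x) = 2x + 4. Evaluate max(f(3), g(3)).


f(3) = 7
g(3) = 10
max = 10

10


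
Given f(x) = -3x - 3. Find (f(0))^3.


-27


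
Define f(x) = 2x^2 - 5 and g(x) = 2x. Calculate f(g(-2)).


g(-2) = -4
f(-4) = 2*(-4)^2 - 5 = 27

27


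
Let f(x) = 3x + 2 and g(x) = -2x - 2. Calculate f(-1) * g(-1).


f(-1) = -1
g(-1) = 0
Product = 0

0


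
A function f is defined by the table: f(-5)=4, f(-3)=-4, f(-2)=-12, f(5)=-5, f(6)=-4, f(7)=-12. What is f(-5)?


Reading from the table at x = -5

4


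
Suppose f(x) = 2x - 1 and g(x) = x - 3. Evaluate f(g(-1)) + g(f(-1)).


f(g(-1)) = -9
g(f(-1)) = -6
Sum = -15

-15


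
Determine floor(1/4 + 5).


1/4 = 0.25
0.25 + 5 = 5.25
floor(5.25) = 5

5


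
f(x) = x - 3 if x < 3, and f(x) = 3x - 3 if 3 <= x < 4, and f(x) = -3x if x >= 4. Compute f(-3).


-3 satisfies x < 3
f(-3) = -6

-6


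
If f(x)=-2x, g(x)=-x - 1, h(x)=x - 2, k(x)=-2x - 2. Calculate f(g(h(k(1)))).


k(1) = -4
h(-4) = -6
g(-6) = 5
f(5) = -10

-10


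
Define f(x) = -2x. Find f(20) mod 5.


f(20) = -40
-40 mod 5 = 0

0


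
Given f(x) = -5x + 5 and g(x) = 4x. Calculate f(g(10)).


g(10) = 40
f(40) = -195

-195


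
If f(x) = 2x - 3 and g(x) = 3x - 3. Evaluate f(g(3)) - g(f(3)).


f(g(3)) = 9
g(f(3)) = 6
Difference = 3

3


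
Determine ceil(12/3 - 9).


12/3 = 4
4 - 9 = -5
ceil(-5) = -5

-5


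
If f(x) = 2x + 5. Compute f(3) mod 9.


f(3) = 11
11 mod 9 = 2

2


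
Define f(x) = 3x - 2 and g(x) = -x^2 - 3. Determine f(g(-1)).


g(-1) = -4
f(-4) = -14

-14


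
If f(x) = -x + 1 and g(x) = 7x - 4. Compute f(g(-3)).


g(-3) = -25
f(-25) = 26

26


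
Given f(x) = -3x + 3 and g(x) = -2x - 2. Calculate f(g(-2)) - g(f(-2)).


17


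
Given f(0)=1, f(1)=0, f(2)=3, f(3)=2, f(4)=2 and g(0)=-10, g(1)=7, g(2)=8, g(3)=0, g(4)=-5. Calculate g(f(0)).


f(0) = 1
g(1) = 7

7


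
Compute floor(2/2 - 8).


-7


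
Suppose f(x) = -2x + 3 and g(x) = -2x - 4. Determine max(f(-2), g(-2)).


f(-2) = 7
g(-2) = 0
max = 7

7


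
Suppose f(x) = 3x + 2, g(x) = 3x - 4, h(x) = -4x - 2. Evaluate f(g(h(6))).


h(6) = -26
g(-26) = -82
f(-82) = -244

-244


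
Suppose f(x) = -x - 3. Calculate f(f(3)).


f(3) = -6
f(-6) = 3

3


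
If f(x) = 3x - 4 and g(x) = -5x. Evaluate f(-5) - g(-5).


f(-5) = -19
g(-5) = 25
Difference = -44

-44


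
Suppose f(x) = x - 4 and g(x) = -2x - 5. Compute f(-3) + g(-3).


f(-3) = -7
g(-3) = 1
Sum = -6

-6


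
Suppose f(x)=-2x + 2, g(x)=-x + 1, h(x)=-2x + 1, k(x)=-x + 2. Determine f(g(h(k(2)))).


k(2) = 0
h(0) = 1
g(1) = 0
f(0) = 2

2


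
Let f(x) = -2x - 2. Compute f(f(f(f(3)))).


f(3) = -8
f(-8) = 14
f(14) = -30
f(-30) = 58

58


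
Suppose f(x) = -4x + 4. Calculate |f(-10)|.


f(-10) = 44
|44| = 44

44


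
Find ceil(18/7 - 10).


-7


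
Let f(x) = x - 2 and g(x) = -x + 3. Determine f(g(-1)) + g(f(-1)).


f(g(-1)) = 2
g(f(-1)) = 6
Sum = 8

8


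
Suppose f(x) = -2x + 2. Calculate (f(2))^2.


4


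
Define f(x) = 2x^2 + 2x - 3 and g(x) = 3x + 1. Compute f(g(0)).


g(0) = 1
f(1) = 2*(1)^2 + 2*(1) - 3 = 1

1


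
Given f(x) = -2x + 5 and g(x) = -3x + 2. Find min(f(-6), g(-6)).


f(-6) = 17
g(-6) = 20
min = 17

17


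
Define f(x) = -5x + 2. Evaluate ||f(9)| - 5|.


f(9) = -43
|-43| = 43
|43 - 5| = 38

38


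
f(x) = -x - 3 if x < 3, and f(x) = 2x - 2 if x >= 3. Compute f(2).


-5


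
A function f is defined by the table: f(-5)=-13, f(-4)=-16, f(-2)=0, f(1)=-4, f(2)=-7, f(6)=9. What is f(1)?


-4


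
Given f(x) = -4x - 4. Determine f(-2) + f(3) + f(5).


-36


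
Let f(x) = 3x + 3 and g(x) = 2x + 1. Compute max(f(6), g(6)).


f(6) = 21
g(6) = 13
max = 21

21


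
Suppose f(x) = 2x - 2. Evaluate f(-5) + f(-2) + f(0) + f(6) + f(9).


f(-5) = -12
f(-2) = -6
f(0) = -2
f(6) = 10
f(9) = 16
Sum = 6

6


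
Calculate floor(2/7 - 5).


2/7 = 0.2857
0.2857 - 5 = -4.7143
floor(-4.7143) = -5

-5


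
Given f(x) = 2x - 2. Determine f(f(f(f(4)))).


34


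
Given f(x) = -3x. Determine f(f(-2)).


f(-2) = 6
f(6) = -18

-18


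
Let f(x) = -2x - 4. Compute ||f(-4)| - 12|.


f(-4) = 4
|4| = 4
|4 - 12| = 8

8


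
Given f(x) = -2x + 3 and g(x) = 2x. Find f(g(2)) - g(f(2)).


f(g(2)) = -5
g(f(2)) = -2
Difference = -3

-3


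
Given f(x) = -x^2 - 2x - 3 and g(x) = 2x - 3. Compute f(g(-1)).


-18


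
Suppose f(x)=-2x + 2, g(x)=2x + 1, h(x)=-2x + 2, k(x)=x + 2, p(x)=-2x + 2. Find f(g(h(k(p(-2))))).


p(-2) = 6
k(6) = 8
h(8) = -14
g(-14) = -27
f(-27) = 56

56


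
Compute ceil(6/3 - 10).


6/3 = 2
2 - 10 = -8
ceil(-8) = -8

-8


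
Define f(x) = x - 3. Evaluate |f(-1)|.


f(-1) = -4
|-4| = 4

4


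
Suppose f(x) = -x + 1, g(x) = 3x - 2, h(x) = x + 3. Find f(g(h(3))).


h(3) = 6
g(6) = 16
f(16) = -15

-15


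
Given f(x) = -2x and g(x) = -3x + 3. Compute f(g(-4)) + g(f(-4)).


f(g(-4)) = -30
g(f(-4)) = -21
Sum = -51

-51


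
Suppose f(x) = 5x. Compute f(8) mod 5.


0


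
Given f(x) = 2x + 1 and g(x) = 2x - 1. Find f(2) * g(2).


f(2) = 5
g(2) = 3
Product = 15

15


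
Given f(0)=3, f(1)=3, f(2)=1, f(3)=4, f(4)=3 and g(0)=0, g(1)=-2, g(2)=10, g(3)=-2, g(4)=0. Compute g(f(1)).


f(1) = 3
g(3) = -2

-2


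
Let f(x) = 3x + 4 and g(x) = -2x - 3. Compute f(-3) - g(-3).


f(-3) = -5
g(-3) = 3
Difference = -8

-8


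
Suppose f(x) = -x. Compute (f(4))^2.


f(4) = -4
(-4)^2 = 16

16


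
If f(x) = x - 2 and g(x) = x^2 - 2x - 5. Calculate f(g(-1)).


-4


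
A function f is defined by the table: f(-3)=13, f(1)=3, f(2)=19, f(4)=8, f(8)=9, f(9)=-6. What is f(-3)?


Reading from the table at x = -3

13


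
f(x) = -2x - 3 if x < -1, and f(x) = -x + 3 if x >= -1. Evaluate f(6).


-3


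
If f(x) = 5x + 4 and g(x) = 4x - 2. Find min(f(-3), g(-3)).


f(-3) = -11
g(-3) = -14
min = -14

-14


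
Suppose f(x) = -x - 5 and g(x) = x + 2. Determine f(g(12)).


g(12) = 14
f(14) = -19

-19


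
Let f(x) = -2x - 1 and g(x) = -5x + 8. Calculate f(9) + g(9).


f(9) = -19
g(9) = -37
Sum = -56

-56


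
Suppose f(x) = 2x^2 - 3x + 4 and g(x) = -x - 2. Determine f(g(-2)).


g(-2) = 0
f(0) = 2*(0)^2 - 3*(0) + 4 = 4

4


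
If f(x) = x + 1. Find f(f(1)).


3


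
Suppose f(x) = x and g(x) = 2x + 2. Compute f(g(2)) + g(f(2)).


f(g(2)) = 6
g(f(2)) = 6
Sum = 12

12


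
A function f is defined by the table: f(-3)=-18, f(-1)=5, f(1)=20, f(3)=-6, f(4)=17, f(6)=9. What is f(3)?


Reading from the table at x = 3

-6


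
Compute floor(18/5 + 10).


18/5 = 3.6
3.6 + 10 = 13.6
floor(13.6) = 13

13


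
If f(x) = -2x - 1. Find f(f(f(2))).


f(2) = -5
f(-5) = 9
f(9) = -19

-19


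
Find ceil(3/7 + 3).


3/7 = 0.4286
0.4286 + 3 = 3.4286
ceil(3.4286) = 4

4


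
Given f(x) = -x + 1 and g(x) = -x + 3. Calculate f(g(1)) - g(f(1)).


f(g(1)) = -1
g(f(1)) = 3
Difference = -4

-4


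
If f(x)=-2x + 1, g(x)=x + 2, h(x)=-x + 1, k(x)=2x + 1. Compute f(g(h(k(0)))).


k(0) = 1
h(1) = 0
g(0) = 2
f(2) = -3

-3


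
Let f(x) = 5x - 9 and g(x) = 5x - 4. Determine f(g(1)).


g(1) = 1
f(1) = -4

-4


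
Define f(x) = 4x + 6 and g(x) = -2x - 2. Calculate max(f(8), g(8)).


f(8) = 38
g(8) = -18
max = 38

38


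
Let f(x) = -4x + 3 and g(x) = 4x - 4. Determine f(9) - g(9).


-65


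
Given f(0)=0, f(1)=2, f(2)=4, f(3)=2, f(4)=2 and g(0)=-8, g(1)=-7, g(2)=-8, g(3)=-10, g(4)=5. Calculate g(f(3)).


-8


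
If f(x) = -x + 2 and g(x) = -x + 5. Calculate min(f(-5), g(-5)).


7


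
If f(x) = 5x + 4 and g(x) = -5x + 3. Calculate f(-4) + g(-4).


f(-4) = -16
g(-4) = 23
Sum = 7

7


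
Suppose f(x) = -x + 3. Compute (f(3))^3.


f(3) = 0
(0)^3 = 0

0


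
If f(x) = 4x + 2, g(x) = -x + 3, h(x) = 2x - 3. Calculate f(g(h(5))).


h(5) = 7
g(7) = -4
f(-4) = -14

-14


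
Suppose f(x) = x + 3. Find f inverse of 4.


Solve x + 3 = 4
x = (4 - 3) / 1 = 1

1


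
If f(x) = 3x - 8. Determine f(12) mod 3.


f(12) = 28
28 mod 3 = 1

1


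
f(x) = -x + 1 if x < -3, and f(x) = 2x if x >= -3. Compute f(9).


9 satisfies x >= -3
f(9) = 18

18


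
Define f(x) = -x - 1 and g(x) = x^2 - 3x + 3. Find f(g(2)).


g(2) = 1
f(1) = -2

-2


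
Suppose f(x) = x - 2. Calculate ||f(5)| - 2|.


f(5) = 3
|3| = 3
|3 - 2| = 1

1


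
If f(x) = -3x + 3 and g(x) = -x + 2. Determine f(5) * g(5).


f(5) = -12
g(5) = -3
Product = 36

36


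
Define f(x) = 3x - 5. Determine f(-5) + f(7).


-4


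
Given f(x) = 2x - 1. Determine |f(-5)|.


f(-5) = -11
|-11| = 11

11


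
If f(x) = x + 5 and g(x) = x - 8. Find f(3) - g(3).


13


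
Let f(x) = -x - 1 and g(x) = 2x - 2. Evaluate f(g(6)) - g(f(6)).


f(g(6)) = -11
g(f(6)) = -16
Difference = 5

5


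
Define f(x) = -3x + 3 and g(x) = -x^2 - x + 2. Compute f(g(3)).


g(3) = -10
f(-10) = 33

33


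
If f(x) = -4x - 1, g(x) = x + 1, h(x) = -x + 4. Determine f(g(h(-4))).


h(-4) = 8
g(8) = 9
f(9) = -37

-37


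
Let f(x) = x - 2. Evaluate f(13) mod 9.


f(13) = 11
11 mod 9 = 2

2


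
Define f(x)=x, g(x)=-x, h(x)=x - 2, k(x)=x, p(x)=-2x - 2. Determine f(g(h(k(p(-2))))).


p(-2) = 2
k(2) = 2
h(2) = 0
g(0) = 0
f(0) = 0

0


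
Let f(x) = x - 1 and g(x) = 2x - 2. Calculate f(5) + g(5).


f(5) = 4
g(5) = 8
Sum = 12

12


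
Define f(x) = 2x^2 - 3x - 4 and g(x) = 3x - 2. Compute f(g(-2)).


g(-2) = -8
f(-8) = 2*(-8)^2 - 3*(-8) - 4 = 148

148


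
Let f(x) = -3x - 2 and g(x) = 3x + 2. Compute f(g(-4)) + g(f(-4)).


f(g(-4)) = 28
g(f(-4)) = 32
Sum = 60

60


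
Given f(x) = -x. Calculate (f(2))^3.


f(2) = -2
(-2)^3 = -8

-8


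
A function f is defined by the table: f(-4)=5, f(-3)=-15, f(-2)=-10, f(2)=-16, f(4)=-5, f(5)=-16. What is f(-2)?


Reading from the table at x = -2

-10


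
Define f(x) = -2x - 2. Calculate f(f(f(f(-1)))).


f(-1) = 0
f(0) = -2
f(-2) = 2
f(2) = -6

-6


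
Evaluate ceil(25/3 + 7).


25/3 = 8.3333
8.3333 + 7 = 15.3333
ceil(15.3333) = 16

16


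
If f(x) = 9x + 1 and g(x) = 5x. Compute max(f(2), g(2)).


f(2) = 19
g(2) = 10
max = 19

19


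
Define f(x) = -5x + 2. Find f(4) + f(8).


f(4) = -18
f(8) = -38
Sum = -56

-56


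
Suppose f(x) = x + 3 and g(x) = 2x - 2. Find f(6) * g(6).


f(6) = 9
g(6) = 10
Product = 90

90


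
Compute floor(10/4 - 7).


10/4 = 2.5
2.5 - 7 = -4.5
floor(-4.5) = -5

-5


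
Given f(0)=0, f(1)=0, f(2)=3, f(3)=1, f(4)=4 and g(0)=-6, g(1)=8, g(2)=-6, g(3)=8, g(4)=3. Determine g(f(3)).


f(3) = 1
g(1) = 8

8


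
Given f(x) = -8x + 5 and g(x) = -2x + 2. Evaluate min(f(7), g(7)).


f(7) = -51
g(7) = -12
min = -51

-51


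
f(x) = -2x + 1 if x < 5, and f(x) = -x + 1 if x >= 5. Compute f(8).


-7


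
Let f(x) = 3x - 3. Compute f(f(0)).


f(0) = -3
f(-3) = -12

-12


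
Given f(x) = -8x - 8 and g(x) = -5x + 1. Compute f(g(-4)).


g(-4) = 21
f(21) = -176

-176


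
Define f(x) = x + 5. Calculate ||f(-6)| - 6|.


f(-6) = -1
|-1| = 1
|1 - 6| = 5

5


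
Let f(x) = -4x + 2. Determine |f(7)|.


f(7) = -26
|-26| = 26

26


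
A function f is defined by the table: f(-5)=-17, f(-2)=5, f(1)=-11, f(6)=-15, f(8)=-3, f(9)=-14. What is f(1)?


Reading from the table at x = 1

-11


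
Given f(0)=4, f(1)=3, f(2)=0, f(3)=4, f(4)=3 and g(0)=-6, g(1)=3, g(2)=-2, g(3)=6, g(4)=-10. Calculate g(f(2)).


f(2) = 0
g(0) = -6

-6


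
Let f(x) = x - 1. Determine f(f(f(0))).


f(0) = -1
f(-1) = -2
f(-2) = -3

-3


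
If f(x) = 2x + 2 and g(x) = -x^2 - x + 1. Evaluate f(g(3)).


-20


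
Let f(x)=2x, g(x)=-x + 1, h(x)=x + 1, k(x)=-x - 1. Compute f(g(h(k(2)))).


k(2) = -3
h(-3) = -2
g(-2) = 3
f(3) = 6

6


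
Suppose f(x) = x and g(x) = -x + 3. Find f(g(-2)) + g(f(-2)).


10


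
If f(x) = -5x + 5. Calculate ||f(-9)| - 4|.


46


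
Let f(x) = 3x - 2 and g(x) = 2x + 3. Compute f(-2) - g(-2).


f(-2) = -8
g(-2) = -1
Difference = -7

-7


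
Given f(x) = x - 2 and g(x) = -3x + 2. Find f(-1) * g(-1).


f(-1) = -3
g(-1) = 5
Product = -15

-15


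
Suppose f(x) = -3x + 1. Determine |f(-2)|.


f(-2) = 7
|7| = 7

7


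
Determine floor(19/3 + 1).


19/3 = 6.3333
6.3333 + 1 = 7.3333
floor(7.3333) = 7

7


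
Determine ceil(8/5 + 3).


8/5 = 1.6
1.6 + 3 = 4.6
ceil(4.6) = 5

5


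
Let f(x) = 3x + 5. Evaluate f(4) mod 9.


8


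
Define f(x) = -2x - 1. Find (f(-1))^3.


1


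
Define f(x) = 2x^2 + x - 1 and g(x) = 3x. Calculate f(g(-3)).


152


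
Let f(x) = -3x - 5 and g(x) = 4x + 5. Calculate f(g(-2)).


g(-2) = -3
f(-3) = 4

4


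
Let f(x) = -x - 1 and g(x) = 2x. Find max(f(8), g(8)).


f(8) = -9
g(8) = 16
max = 16

16


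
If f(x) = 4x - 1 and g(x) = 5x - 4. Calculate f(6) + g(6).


f(6) = 23
g(6) = 26
Sum = 49

49


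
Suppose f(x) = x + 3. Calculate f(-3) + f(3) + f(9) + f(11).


f(-3) = 0
f(3) = 6
f(9) = 12
f(11) = 14
Sum = 32

32


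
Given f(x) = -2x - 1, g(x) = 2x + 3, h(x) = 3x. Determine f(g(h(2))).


h(2) = 6
g(6) = 15
f(15) = -31

-31


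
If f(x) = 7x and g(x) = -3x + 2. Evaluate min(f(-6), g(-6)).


f(-6) = -42
g(-6) = 20
min = -42

-42


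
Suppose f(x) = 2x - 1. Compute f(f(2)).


f(2) = 3
f(3) = 5

5


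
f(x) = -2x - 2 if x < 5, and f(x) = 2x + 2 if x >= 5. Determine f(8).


8 satisfies x >= 5
f(8) = 18

18


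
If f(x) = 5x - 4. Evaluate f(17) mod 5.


f(17) = 81
81 mod 5 = 1

1


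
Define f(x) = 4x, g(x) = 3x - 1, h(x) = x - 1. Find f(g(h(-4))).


-64


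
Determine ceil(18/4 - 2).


18/4 = 4.5
4.5 - 2 = 2.5
ceil(2.5) = 3

3


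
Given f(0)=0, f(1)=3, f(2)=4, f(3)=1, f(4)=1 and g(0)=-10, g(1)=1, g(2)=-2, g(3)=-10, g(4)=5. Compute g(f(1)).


-10


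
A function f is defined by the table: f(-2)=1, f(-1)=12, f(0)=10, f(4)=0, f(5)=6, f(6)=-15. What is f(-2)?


Reading from the table at x = -2

1


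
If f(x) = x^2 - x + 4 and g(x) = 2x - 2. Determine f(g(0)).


g(0) = -2
f(-2) = 1*(-2)^2 - 1*(-2) + 4 = 10

10


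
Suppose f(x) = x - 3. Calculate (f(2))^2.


f(2) = -1
(-1)^2 = 1

1


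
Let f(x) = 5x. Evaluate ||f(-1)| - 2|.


f(-1) = -5
|-5| = 5
|5 - 2| = 3

3


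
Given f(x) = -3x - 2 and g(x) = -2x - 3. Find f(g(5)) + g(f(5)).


68


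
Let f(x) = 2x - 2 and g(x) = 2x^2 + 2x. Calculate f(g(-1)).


-2


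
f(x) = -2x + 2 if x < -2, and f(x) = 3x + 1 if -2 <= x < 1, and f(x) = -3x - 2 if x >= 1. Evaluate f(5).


5 satisfies x >= 1
f(5) = -17

-17


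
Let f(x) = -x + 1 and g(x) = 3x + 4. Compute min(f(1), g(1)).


0


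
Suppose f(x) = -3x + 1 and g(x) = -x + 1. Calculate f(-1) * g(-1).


f(-1) = 4
g(-1) = 2
Product = 8

8


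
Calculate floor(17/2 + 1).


17/2 = 8.5
8.5 + 1 = 9.5
floor(9.5) = 9

9


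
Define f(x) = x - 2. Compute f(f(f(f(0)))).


f(0) = -2
f(-2) = -4
f(-4) = -6
f(-6) = -8

-8


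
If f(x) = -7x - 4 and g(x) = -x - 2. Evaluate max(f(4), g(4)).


f(4) = -32
g(4) = -6
max = -6

-6


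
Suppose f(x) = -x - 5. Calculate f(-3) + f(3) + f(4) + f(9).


f(-3) = -2
f(3) = -8
f(4) = -9
f(9) = -14
Sum = -33

-33


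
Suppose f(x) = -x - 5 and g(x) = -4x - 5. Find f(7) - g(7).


f(7) = -12
g(7) = -33
Difference = 21

21


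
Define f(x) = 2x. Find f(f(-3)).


f(-3) = -6
f(-6) = -12

-12


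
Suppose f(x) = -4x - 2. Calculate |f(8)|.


f(8) = -34
|-34| = 34

34


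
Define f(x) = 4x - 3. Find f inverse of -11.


Solve 4x - 3 = -11
x = (-11 + 3) / 4 = -2

-2


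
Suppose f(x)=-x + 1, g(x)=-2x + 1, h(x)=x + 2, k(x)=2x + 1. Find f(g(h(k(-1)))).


k(-1) = -1
h(-1) = 1
g(1) = -1
f(-1) = 2

2


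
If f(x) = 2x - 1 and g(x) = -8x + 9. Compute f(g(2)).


g(2) = -7
f(-7) = -15

-15


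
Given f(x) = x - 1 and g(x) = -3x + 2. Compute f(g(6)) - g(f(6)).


f(g(6)) = -17
g(f(6)) = -13
Difference = -4

-4


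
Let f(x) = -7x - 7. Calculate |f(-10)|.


f(-10) = 63
|63| = 63

63


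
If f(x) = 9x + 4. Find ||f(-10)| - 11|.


75


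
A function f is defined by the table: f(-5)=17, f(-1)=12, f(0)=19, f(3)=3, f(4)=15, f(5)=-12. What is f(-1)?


Reading from the table at x = -1

12


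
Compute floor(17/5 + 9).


17/5 = 3.4
3.4 + 9 = 12.4
floor(12.4) = 12

12


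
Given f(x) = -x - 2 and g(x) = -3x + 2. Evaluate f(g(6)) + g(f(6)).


f(g(6)) = 14
g(f(6)) = 26
Sum = 40

40


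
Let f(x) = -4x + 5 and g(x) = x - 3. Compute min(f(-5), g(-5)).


-8


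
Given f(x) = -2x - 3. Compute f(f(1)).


f(1) = -5
f(-5) = 7

7


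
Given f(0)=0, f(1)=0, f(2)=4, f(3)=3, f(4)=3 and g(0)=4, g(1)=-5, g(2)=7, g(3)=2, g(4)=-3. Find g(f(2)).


f(2) = 4
g(4) = -3

-3


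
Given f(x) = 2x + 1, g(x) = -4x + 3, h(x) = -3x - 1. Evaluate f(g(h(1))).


h(1) = -4
g(-4) = 19
f(19) = 39

39


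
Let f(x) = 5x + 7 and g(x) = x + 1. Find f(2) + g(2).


f(2) = 17
g(2) = 3
Sum = 20

20


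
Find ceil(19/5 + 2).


19/5 = 3.8
3.8 + 2 = 5.8
ceil(5.8) = 6

6


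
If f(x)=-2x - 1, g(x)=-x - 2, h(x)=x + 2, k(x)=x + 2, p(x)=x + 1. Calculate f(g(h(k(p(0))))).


p(0) = 1
k(1) = 3
h(3) = 5
g(5) = -7
f(-7) = 13

13


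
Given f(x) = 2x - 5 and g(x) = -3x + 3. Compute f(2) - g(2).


f(2) = -1
g(2) = -3
Difference = 2

2


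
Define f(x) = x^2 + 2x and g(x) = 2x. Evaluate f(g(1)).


g(1) = 2
f(2) = 1*(2)^2 + 2*(2) = 8

8


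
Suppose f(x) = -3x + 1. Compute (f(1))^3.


-8


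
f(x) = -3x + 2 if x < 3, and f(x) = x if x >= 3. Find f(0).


0 satisfies x < 3
f(0) = 2

2


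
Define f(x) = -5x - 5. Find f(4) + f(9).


f(4) = -25
f(9) = -50
Sum = -75

-75


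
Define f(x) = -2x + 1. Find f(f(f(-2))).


19


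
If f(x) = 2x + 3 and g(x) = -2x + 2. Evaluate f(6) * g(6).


f(6) = 15
g(6) = -10
Product = -150

-150


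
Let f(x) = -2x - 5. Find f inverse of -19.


Solve -2x - 5 = -19
x = (-19 + 5) / (-2) = 7

7


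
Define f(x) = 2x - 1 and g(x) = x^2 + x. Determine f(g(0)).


g(0) = 0
f(0) = -1

-1


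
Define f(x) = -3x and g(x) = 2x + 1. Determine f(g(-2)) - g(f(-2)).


f(g(-2)) = 9
g(f(-2)) = 13
Difference = -4

-4


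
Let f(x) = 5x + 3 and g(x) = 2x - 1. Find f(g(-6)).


g(-6) = -13
f(-13) = -62

-62


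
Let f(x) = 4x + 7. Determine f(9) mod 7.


f(9) = 43
43 mod 7 = 1

1


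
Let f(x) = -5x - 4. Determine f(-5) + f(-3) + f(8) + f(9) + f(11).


f(-5) = 21
f(-3) = 11
f(8) = -44
f(9) = -49
f(11) = -59
Sum = -120

-120


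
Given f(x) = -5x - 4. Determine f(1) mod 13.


f(1) = -9
-9 mod 13 = 4

4


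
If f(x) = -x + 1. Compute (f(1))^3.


f(1) = 0
(0)^3 = 0

0


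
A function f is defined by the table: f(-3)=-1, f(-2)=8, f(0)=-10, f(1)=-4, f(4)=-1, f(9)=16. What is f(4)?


-1


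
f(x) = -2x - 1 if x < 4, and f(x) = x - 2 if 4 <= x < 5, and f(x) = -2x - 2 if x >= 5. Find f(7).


7 satisfies x >= 5
f(7) = -16

-16


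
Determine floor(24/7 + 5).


24/7 = 3.4286
3.4286 + 5 = 8.4286
floor(8.4286) = 8

8


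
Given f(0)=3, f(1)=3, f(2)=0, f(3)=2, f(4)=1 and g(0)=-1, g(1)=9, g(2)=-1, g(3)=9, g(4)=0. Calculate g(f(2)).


f(2) = 0
g(0) = -1

-1


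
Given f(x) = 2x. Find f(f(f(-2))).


-16


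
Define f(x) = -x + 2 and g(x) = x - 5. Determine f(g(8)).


g(8) = 3
f(3) = -1

-1


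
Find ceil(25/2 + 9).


25/2 = 12.5
12.5 + 9 = 21.5
ceil(21.5) = 22

22


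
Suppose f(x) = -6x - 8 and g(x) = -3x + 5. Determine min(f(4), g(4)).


-32


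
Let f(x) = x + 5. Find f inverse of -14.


Solve x + 5 = -14
x = (-14 - 5) / 1 = -19

-19


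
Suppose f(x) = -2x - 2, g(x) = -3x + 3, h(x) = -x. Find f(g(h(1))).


h(1) = -1
g(-1) = 6
f(6) = -14

-14


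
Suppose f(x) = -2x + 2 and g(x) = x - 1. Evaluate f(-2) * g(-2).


f(-2) = 6
g(-2) = -3
Product = -18

-18


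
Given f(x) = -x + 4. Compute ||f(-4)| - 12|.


f(-4) = 8
|8| = 8
|8 - 12| = 4

4


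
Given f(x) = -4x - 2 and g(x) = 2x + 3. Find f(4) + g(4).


f(4) = -18
g(4) = 11
Sum = -7

-7


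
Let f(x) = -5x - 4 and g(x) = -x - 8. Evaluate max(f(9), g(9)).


f(9) = -49
g(9) = -17
max = -17

-17


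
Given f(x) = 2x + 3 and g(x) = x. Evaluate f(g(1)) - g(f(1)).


f(g(1)) = 5
g(f(1)) = 5
Difference = 0

0


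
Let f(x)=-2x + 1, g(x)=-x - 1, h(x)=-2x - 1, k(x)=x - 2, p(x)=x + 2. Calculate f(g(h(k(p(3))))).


p(3) = 5
k(5) = 3
h(3) = -7
g(-7) = 6
f(6) = -11

-11


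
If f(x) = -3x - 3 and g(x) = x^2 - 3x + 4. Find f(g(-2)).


g(-2) = 14
f(14) = -45

-45


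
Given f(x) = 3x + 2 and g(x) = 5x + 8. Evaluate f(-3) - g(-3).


f(-3) = -7
g(-3) = -7
Difference = 0

0


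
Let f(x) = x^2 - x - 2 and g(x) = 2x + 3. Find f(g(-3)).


g(-3) = -3
f(-3) = 1*(-3)^2 - 1*(-3) - 2 = 10

10


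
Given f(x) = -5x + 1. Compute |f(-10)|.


f(-10) = 51
|51| = 51

51


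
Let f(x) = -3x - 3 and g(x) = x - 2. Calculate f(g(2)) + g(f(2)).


f(g(2)) = -3
g(f(2)) = -11
Sum = -14

-14


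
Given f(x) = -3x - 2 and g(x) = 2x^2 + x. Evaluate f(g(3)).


g(3) = 21
f(21) = -65

-65


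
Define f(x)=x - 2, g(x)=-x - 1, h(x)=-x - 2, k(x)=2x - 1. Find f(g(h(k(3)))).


k(3) = 5
h(5) = -7
g(-7) = 6
f(6) = 4

4


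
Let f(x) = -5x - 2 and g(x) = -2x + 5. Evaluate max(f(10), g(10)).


f(10) = -52
g(10) = -15
max = -15

-15


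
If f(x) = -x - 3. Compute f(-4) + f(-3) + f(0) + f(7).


f(-4) = 1
f(-3) = 0
f(0) = -3
f(7) = -10
Sum = -12

-12


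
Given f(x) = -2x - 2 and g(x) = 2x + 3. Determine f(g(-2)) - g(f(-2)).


f(g(-2)) = 0
g(f(-2)) = 7
Difference = -7

-7


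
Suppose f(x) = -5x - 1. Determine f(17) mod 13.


5


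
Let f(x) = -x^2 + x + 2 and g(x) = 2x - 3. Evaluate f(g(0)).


-10


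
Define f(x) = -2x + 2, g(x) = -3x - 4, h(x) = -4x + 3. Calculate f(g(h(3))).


-44


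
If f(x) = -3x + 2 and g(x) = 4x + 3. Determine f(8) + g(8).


f(8) = -22
g(8) = 35
Sum = 13

13


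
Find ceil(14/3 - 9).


14/3 = 4.6667
4.6667 - 9 = -4.3333
ceil(-4.3333) = -4

-4


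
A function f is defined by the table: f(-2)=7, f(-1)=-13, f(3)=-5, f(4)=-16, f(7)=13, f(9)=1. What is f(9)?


Reading from the table at x = 9

1


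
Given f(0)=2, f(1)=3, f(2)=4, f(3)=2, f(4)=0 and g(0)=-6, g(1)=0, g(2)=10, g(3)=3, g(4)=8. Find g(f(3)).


f(3) = 2
g(2) = 10

10


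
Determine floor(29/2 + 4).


29/2 = 14.5
14.5 + 4 = 18.5
floor(18.5) = 18

18


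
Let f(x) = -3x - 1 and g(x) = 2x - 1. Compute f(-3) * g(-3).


-56


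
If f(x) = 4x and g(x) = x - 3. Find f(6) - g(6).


f(6) = 24
g(6) = 3
Difference = 21

21


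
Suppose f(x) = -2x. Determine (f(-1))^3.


f(-1) = 2
(2)^3 = 8

8


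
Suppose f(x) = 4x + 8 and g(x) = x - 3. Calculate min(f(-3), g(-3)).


f(-3) = -4
g(-3) = -6
min = -6

-6


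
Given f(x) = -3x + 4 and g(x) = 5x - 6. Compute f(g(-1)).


g(-1) = -11
f(-11) = 37

37


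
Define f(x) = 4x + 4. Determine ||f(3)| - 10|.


f(3) = 16
|16| = 16
|16 - 10| = 6

6


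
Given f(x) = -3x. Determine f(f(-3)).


f(-3) = 9
f(9) = -27

-27


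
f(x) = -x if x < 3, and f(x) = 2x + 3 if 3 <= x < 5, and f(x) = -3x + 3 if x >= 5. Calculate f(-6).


-6 satisfies x < 3
f(-6) = 6

6


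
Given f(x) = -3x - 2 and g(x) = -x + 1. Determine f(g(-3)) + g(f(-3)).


f(g(-3)) = -14
g(f(-3)) = -6
Sum = -20

-20


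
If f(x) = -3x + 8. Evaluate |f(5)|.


f(5) = -7
|-7| = 7

7


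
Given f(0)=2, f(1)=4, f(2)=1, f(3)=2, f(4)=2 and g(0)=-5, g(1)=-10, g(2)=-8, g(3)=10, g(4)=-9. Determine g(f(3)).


f(3) = 2
g(2) = -8

-8


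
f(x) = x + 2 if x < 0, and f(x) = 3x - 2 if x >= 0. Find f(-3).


-3 satisfies x < 0
f(-3) = -1

-1


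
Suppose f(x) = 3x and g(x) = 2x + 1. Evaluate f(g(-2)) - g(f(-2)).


f(g(-2)) = -9
g(f(-2)) = -11
Difference = 2

2


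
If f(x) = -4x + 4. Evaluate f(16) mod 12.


0


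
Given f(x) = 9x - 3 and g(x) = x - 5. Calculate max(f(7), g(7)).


f(7) = 60
g(7) = 2
max = 60

60


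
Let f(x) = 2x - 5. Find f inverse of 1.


3


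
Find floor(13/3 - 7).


-3


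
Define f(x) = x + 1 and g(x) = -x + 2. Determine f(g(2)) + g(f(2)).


f(g(2)) = 1
g(f(2)) = -1
Sum = 0

0


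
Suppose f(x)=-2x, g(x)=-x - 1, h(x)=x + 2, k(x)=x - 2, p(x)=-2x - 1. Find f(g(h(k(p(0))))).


p(0) = -1
k(-1) = -3
h(-3) = -1
g(-1) = 0
f(0) = 0

0


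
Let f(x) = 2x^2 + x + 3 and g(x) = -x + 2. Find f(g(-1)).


g(-1) = 3
f(3) = 2*(3)^2 + 1*(3) + 3 = 24

24


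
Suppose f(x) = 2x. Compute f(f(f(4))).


f(4) = 8
f(8) = 16
f(16) = 32

32


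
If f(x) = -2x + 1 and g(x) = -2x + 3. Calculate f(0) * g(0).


3


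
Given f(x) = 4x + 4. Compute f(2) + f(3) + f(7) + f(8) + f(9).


136


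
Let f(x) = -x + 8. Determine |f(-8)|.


f(-8) = 16
|16| = 16

16


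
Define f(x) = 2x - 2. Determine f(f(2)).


f(2) = 2
f(2) = 2

2


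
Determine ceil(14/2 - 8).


14/2 = 7
7 - 8 = -1
ceil(-1) = -1

-1


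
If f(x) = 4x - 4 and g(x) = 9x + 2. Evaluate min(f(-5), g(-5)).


-43


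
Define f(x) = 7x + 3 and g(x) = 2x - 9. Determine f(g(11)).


94


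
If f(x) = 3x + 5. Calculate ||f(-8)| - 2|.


f(-8) = -19
|-19| = 19
|19 - 2| = 17

17


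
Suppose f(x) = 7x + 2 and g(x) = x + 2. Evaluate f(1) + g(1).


f(1) = 9
g(1) = 3
Sum = 12

12


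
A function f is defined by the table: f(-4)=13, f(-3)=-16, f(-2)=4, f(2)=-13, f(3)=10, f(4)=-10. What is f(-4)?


Reading from the table at x = -4

13


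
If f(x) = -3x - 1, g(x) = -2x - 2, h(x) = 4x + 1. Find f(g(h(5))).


h(5) = 21
g(21) = -44
f(-44) = 131

131


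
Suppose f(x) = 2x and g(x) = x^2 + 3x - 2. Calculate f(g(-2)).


g(-2) = -4
f(-4) = -8

-8


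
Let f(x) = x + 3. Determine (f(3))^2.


f(3) = 6
(6)^2 = 36

36


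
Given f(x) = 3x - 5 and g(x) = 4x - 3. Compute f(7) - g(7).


f(7) = 16
g(7) = 25
Difference = -9

-9


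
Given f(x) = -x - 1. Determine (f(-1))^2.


f(-1) = 0
(0)^2 = 0

0


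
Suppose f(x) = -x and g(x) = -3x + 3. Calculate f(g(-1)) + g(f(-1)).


f(g(-1)) = -6
g(f(-1)) = 0
Sum = -6

-6


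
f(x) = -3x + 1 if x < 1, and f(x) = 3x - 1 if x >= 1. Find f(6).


6 satisfies x >= 1
f(6) = 17

17


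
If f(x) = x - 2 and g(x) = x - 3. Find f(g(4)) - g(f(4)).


f(g(4)) = -1
g(f(4)) = -1
Difference = 0

0


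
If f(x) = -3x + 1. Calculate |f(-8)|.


25


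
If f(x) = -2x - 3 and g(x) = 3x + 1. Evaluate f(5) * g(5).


f(5) = -13
g(5) = 16
Product = -208

-208


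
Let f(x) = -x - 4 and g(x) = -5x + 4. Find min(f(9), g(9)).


f(9) = -13
g(9) = -41
min = -41

-41


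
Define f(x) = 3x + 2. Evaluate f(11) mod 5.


f(11) = 35
35 mod 5 = 0

0


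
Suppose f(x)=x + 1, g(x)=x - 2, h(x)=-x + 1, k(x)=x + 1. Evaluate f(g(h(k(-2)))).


k(-2) = -1
h(-1) = 2
g(2) = 0
f(0) = 1

1


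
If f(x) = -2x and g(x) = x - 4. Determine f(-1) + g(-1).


f(-1) = 2
g(-1) = -5
Sum = -3

-3


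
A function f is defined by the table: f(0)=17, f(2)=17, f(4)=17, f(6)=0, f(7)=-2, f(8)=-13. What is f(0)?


17


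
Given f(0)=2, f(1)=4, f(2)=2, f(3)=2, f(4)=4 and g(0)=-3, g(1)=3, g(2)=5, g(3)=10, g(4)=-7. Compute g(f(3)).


f(3) = 2
g(2) = 5

5


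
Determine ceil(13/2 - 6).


13/2 = 6.5
6.5 - 6 = 0.5
ceil(0.5) = 1

1


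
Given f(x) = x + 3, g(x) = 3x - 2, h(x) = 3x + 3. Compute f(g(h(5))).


h(5) = 18
g(18) = 52
f(52) = 55

55


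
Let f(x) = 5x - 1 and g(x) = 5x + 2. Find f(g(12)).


309


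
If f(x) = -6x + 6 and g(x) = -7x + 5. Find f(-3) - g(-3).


f(-3) = 24
g(-3) = 26
Difference = -2

-2


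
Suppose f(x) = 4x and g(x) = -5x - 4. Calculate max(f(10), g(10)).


40


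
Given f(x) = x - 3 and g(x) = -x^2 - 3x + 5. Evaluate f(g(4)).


g(4) = -23
f(-23) = -26

-26


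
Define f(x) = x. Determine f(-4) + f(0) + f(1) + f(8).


f(-4) = -4
f(0) = 0
f(1) = 1
f(8) = 8
Sum = 5

5


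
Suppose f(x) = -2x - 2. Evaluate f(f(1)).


f(1) = -4
f(-4) = 6

6


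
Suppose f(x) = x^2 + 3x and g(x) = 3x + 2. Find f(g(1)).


40


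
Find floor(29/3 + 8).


29/3 = 9.6667
9.6667 + 8 = 17.6667
floor(17.6667) = 17

17


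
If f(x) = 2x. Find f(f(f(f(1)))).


f(1) = 2
f(2) = 4
f(4) = 8
f(8) = 16

16


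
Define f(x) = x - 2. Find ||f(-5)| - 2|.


5


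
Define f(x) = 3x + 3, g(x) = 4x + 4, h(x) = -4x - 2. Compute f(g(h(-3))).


h(-3) = 10
g(10) = 44
f(44) = 135

135


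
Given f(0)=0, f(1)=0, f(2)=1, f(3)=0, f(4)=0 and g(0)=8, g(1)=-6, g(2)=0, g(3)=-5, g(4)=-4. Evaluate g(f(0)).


f(0) = 0
g(0) = 8

8


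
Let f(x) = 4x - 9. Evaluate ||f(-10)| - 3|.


f(-10) = -49
|-49| = 49
|49 - 3| = 46

46


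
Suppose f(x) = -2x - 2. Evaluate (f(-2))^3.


f(-2) = 2
(2)^3 = 8

8


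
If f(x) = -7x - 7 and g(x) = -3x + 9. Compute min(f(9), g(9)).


f(9) = -70
g(9) = -18
min = -70

-70


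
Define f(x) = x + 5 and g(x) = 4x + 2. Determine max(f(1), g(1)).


f(1) = 6
g(1) = 6
max = 6

6


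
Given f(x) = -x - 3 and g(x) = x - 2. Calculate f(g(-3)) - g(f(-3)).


4


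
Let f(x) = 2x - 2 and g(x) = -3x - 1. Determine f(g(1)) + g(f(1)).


-11


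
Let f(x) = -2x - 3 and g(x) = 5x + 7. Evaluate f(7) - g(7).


f(7) = -17
g(7) = 42
Difference = -59

-59


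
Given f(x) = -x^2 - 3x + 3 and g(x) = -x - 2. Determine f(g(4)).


-15


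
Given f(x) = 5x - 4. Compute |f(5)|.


f(5) = 21
|21| = 21

21


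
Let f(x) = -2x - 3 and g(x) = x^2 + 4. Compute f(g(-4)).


g(-4) = 20
f(20) = -43

-43


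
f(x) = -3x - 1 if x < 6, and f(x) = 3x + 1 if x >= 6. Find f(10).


10 satisfies x >= 6
f(10) = 31

31


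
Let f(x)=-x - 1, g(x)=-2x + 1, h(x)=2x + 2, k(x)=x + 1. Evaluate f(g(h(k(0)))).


k(0) = 1
h(1) = 4
g(4) = -7
f(-7) = 6

6


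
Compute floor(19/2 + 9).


18


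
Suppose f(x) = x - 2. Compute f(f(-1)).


f(-1) = -3
f(-3) = -5

-5


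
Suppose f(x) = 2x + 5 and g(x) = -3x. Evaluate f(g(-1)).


g(-1) = 3
f(3) = 11

11


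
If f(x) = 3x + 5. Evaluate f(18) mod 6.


f(18) = 59
59 mod 6 = 5

5


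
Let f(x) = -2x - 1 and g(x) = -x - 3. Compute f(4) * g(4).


f(4) = -9
g(4) = -7
Product = 63

63
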